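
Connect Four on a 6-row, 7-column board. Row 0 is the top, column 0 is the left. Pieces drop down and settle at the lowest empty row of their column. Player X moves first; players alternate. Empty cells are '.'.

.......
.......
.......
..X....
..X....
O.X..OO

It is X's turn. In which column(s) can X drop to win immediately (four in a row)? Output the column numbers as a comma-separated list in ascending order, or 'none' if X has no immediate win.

col 0: drop X → no win
col 1: drop X → no win
col 2: drop X → WIN!
col 3: drop X → no win
col 4: drop X → no win
col 5: drop X → no win
col 6: drop X → no win

Answer: 2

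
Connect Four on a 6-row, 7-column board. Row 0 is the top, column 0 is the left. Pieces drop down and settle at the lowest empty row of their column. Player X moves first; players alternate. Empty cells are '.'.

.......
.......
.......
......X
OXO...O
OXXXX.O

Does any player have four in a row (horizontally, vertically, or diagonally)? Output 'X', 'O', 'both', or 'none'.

X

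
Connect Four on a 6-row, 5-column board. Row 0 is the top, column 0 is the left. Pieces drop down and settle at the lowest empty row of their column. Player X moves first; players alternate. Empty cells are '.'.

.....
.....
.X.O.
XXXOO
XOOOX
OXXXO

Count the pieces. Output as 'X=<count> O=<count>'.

X=9 O=8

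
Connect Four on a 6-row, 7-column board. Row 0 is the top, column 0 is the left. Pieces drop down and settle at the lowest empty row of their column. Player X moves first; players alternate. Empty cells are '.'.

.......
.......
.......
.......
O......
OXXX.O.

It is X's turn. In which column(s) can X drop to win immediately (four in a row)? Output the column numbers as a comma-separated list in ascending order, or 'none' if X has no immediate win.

col 0: drop X → no win
col 1: drop X → no win
col 2: drop X → no win
col 3: drop X → no win
col 4: drop X → WIN!
col 5: drop X → no win
col 6: drop X → no win

Answer: 4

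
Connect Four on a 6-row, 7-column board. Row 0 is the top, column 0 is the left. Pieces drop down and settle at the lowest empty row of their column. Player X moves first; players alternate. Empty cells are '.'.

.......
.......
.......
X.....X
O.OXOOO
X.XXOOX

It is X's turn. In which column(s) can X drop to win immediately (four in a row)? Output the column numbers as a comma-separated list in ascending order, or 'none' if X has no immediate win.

col 0: drop X → no win
col 1: drop X → WIN!
col 2: drop X → no win
col 3: drop X → no win
col 4: drop X → no win
col 5: drop X → no win
col 6: drop X → no win

Answer: 1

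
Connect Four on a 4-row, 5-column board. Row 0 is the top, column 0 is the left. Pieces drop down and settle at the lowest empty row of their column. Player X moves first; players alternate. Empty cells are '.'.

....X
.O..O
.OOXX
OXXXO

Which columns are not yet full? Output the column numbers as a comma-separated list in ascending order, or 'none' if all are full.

Answer: 0,1,2,3

Derivation:
col 0: top cell = '.' → open
col 1: top cell = '.' → open
col 2: top cell = '.' → open
col 3: top cell = '.' → open
col 4: top cell = 'X' → FULL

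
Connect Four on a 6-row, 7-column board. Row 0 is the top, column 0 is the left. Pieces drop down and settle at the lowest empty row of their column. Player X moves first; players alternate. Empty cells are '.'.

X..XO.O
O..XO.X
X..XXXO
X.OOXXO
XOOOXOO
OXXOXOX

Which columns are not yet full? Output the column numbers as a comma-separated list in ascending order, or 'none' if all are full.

Answer: 1,2,5

Derivation:
col 0: top cell = 'X' → FULL
col 1: top cell = '.' → open
col 2: top cell = '.' → open
col 3: top cell = 'X' → FULL
col 4: top cell = 'O' → FULL
col 5: top cell = '.' → open
col 6: top cell = 'O' → FULL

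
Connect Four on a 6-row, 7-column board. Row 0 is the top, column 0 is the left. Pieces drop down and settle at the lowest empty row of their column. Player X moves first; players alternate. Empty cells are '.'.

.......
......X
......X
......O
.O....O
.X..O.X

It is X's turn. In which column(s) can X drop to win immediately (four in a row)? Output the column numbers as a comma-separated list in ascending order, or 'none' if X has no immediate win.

col 0: drop X → no win
col 1: drop X → no win
col 2: drop X → no win
col 3: drop X → no win
col 4: drop X → no win
col 5: drop X → no win
col 6: drop X → no win

Answer: none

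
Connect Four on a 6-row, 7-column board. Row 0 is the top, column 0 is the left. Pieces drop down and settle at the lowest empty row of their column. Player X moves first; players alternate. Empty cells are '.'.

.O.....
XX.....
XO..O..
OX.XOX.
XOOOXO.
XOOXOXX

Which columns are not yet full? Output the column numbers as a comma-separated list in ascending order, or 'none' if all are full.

Answer: 0,2,3,4,5,6

Derivation:
col 0: top cell = '.' → open
col 1: top cell = 'O' → FULL
col 2: top cell = '.' → open
col 3: top cell = '.' → open
col 4: top cell = '.' → open
col 5: top cell = '.' → open
col 6: top cell = '.' → open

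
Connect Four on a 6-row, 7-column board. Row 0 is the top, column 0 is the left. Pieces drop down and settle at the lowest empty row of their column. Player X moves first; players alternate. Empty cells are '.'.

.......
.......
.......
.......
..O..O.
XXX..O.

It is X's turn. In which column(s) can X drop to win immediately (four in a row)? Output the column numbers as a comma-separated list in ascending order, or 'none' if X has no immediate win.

col 0: drop X → no win
col 1: drop X → no win
col 2: drop X → no win
col 3: drop X → WIN!
col 4: drop X → no win
col 5: drop X → no win
col 6: drop X → no win

Answer: 3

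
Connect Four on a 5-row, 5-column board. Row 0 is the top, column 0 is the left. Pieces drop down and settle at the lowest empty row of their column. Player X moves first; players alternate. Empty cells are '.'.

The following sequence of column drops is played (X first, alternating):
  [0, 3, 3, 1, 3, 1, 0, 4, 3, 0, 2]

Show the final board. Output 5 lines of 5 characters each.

Answer: .....
...X.
O..X.
XO.X.
XOXOO

Derivation:
Move 1: X drops in col 0, lands at row 4
Move 2: O drops in col 3, lands at row 4
Move 3: X drops in col 3, lands at row 3
Move 4: O drops in col 1, lands at row 4
Move 5: X drops in col 3, lands at row 2
Move 6: O drops in col 1, lands at row 3
Move 7: X drops in col 0, lands at row 3
Move 8: O drops in col 4, lands at row 4
Move 9: X drops in col 3, lands at row 1
Move 10: O drops in col 0, lands at row 2
Move 11: X drops in col 2, lands at row 4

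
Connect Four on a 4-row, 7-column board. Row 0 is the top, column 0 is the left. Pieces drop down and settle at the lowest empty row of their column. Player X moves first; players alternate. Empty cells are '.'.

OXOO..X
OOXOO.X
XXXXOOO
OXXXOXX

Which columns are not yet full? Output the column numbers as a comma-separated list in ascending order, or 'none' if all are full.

Answer: 4,5

Derivation:
col 0: top cell = 'O' → FULL
col 1: top cell = 'X' → FULL
col 2: top cell = 'O' → FULL
col 3: top cell = 'O' → FULL
col 4: top cell = '.' → open
col 5: top cell = '.' → open
col 6: top cell = 'X' → FULL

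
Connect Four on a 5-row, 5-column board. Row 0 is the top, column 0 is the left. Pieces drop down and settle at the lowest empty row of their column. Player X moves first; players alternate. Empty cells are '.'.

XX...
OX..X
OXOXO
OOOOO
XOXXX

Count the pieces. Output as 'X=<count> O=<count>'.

X=10 O=10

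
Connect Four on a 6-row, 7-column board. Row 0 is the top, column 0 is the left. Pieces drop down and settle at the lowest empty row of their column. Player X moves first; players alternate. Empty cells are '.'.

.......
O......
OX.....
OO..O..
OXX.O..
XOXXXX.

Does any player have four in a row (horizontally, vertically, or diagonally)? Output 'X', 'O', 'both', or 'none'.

both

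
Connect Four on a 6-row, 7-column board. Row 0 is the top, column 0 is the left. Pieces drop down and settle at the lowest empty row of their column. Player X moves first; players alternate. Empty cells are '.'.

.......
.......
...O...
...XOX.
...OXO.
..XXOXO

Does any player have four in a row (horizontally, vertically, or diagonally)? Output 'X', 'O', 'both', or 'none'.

O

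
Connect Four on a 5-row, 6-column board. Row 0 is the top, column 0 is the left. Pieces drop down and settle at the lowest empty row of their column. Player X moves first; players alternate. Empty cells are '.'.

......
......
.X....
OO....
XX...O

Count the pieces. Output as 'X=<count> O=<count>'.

X=3 O=3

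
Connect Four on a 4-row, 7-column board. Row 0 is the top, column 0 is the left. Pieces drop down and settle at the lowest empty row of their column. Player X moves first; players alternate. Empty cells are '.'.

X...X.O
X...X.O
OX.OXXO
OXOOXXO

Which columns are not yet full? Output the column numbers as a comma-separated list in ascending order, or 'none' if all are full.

Answer: 1,2,3,5

Derivation:
col 0: top cell = 'X' → FULL
col 1: top cell = '.' → open
col 2: top cell = '.' → open
col 3: top cell = '.' → open
col 4: top cell = 'X' → FULL
col 5: top cell = '.' → open
col 6: top cell = 'O' → FULL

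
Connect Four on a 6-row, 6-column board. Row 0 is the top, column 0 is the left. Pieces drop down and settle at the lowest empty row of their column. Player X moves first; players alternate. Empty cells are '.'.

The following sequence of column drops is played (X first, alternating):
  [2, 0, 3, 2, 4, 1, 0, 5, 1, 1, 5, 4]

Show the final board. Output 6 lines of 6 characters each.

Answer: ......
......
......
.O....
XXO.OX
OOXXXO

Derivation:
Move 1: X drops in col 2, lands at row 5
Move 2: O drops in col 0, lands at row 5
Move 3: X drops in col 3, lands at row 5
Move 4: O drops in col 2, lands at row 4
Move 5: X drops in col 4, lands at row 5
Move 6: O drops in col 1, lands at row 5
Move 7: X drops in col 0, lands at row 4
Move 8: O drops in col 5, lands at row 5
Move 9: X drops in col 1, lands at row 4
Move 10: O drops in col 1, lands at row 3
Move 11: X drops in col 5, lands at row 4
Move 12: O drops in col 4, lands at row 4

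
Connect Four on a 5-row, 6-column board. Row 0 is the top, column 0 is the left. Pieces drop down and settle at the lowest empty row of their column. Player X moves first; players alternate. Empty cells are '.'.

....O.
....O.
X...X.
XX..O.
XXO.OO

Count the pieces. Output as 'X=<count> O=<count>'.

X=6 O=6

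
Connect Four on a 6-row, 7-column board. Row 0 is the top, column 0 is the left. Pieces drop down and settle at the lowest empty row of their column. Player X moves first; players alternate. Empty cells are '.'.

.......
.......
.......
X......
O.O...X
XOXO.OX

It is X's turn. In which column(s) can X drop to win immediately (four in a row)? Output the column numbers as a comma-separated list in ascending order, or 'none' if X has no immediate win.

Answer: none

Derivation:
col 0: drop X → no win
col 1: drop X → no win
col 2: drop X → no win
col 3: drop X → no win
col 4: drop X → no win
col 5: drop X → no win
col 6: drop X → no win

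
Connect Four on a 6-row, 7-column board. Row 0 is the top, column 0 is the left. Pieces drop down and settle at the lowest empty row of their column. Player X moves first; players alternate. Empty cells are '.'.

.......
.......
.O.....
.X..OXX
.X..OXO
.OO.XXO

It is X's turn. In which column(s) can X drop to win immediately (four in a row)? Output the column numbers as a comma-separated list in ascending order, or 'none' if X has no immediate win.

col 0: drop X → no win
col 1: drop X → no win
col 2: drop X → no win
col 3: drop X → no win
col 4: drop X → no win
col 5: drop X → WIN!
col 6: drop X → no win

Answer: 5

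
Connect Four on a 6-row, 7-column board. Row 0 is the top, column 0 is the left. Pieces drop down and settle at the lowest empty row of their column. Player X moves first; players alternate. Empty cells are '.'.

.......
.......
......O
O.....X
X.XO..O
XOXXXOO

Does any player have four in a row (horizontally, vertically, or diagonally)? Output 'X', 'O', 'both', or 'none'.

none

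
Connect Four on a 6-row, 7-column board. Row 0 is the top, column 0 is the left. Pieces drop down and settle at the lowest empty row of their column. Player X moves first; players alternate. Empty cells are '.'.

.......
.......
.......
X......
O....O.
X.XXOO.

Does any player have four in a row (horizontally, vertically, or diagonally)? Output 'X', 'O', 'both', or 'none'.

none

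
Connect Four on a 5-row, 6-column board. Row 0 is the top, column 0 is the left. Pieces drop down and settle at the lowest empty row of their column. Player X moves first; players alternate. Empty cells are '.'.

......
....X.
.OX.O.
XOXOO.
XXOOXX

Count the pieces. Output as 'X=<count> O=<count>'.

X=8 O=7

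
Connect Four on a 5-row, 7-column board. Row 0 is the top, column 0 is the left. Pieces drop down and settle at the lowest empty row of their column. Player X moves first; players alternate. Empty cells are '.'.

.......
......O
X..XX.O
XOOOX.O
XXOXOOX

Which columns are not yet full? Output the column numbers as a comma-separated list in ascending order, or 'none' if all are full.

Answer: 0,1,2,3,4,5,6

Derivation:
col 0: top cell = '.' → open
col 1: top cell = '.' → open
col 2: top cell = '.' → open
col 3: top cell = '.' → open
col 4: top cell = '.' → open
col 5: top cell = '.' → open
col 6: top cell = '.' → open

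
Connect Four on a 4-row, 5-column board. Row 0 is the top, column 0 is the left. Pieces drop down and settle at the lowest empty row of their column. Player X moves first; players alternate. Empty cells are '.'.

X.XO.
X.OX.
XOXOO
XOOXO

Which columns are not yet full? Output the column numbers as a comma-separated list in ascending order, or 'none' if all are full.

col 0: top cell = 'X' → FULL
col 1: top cell = '.' → open
col 2: top cell = 'X' → FULL
col 3: top cell = 'O' → FULL
col 4: top cell = '.' → open

Answer: 1,4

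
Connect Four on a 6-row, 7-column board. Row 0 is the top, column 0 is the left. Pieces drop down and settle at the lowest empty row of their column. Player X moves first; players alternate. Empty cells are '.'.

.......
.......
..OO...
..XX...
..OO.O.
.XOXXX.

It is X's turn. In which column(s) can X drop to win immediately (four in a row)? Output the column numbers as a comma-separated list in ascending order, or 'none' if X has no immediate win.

Answer: 6

Derivation:
col 0: drop X → no win
col 1: drop X → no win
col 2: drop X → no win
col 3: drop X → no win
col 4: drop X → no win
col 5: drop X → no win
col 6: drop X → WIN!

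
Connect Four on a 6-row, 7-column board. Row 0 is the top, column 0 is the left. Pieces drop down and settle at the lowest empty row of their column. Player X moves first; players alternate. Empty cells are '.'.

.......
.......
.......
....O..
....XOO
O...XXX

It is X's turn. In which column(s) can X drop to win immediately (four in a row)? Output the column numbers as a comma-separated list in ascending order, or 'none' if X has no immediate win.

col 0: drop X → no win
col 1: drop X → no win
col 2: drop X → no win
col 3: drop X → WIN!
col 4: drop X → no win
col 5: drop X → no win
col 6: drop X → no win

Answer: 3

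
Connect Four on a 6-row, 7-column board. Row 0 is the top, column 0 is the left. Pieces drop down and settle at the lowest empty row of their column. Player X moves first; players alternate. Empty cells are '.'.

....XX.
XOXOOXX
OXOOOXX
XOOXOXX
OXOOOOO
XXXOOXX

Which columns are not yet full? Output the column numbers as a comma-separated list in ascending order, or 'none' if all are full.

Answer: 0,1,2,3,6

Derivation:
col 0: top cell = '.' → open
col 1: top cell = '.' → open
col 2: top cell = '.' → open
col 3: top cell = '.' → open
col 4: top cell = 'X' → FULL
col 5: top cell = 'X' → FULL
col 6: top cell = '.' → open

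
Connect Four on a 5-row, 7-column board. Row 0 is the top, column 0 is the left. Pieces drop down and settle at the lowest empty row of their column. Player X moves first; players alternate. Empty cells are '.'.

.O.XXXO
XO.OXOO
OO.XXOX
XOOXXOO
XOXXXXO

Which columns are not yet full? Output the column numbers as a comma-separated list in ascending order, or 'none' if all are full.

Answer: 0,2

Derivation:
col 0: top cell = '.' → open
col 1: top cell = 'O' → FULL
col 2: top cell = '.' → open
col 3: top cell = 'X' → FULL
col 4: top cell = 'X' → FULL
col 5: top cell = 'X' → FULL
col 6: top cell = 'O' → FULL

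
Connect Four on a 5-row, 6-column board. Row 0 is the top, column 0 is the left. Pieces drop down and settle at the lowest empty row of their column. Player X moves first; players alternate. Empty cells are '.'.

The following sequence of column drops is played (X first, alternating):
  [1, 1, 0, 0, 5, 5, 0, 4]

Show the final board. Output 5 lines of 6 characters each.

Answer: ......
......
X.....
OO...O
XX..OX

Derivation:
Move 1: X drops in col 1, lands at row 4
Move 2: O drops in col 1, lands at row 3
Move 3: X drops in col 0, lands at row 4
Move 4: O drops in col 0, lands at row 3
Move 5: X drops in col 5, lands at row 4
Move 6: O drops in col 5, lands at row 3
Move 7: X drops in col 0, lands at row 2
Move 8: O drops in col 4, lands at row 4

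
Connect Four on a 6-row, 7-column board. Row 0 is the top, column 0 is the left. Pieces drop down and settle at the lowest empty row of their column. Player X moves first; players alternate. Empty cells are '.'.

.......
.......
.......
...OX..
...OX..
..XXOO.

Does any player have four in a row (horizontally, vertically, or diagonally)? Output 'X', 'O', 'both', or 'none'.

none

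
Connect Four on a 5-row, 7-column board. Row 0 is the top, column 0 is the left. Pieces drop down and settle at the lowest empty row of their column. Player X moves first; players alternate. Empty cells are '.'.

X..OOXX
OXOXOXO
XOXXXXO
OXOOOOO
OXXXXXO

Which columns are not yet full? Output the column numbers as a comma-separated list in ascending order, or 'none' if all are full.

col 0: top cell = 'X' → FULL
col 1: top cell = '.' → open
col 2: top cell = '.' → open
col 3: top cell = 'O' → FULL
col 4: top cell = 'O' → FULL
col 5: top cell = 'X' → FULL
col 6: top cell = 'X' → FULL

Answer: 1,2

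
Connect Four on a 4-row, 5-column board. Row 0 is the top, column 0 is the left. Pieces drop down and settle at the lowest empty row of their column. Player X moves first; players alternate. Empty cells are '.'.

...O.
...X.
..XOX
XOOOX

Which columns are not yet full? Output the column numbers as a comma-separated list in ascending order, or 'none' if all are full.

Answer: 0,1,2,4

Derivation:
col 0: top cell = '.' → open
col 1: top cell = '.' → open
col 2: top cell = '.' → open
col 3: top cell = 'O' → FULL
col 4: top cell = '.' → open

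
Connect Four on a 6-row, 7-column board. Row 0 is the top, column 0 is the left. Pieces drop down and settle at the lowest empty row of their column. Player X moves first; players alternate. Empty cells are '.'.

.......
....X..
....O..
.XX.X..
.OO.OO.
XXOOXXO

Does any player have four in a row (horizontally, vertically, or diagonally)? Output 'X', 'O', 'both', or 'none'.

none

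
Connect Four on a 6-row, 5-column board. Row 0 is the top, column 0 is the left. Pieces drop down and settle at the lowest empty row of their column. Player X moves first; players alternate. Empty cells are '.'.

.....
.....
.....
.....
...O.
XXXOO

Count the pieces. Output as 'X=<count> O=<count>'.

X=3 O=3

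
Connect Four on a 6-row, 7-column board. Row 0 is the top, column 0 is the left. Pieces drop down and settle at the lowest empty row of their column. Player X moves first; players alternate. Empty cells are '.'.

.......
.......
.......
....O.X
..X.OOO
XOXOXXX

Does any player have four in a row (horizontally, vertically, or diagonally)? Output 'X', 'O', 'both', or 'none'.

none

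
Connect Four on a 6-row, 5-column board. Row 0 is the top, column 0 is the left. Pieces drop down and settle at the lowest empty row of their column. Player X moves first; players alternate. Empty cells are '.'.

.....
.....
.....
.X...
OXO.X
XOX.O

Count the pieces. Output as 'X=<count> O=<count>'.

X=5 O=4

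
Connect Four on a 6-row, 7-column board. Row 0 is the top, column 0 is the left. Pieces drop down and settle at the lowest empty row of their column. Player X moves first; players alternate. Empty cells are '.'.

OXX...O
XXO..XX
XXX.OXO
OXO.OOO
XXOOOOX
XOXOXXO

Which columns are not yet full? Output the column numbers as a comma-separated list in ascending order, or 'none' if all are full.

col 0: top cell = 'O' → FULL
col 1: top cell = 'X' → FULL
col 2: top cell = 'X' → FULL
col 3: top cell = '.' → open
col 4: top cell = '.' → open
col 5: top cell = '.' → open
col 6: top cell = 'O' → FULL

Answer: 3,4,5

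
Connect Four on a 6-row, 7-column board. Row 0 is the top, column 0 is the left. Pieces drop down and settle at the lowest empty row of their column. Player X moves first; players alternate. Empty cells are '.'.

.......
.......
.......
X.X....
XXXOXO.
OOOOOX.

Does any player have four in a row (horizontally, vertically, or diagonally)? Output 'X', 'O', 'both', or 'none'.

O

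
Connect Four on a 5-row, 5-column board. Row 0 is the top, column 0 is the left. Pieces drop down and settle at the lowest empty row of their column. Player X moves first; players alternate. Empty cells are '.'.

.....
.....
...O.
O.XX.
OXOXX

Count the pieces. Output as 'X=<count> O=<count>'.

X=5 O=4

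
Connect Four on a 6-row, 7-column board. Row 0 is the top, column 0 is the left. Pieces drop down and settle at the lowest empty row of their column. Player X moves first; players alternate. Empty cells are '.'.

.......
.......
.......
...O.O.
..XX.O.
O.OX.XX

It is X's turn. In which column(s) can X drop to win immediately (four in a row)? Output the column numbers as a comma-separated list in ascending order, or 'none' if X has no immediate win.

Answer: 4

Derivation:
col 0: drop X → no win
col 1: drop X → no win
col 2: drop X → no win
col 3: drop X → no win
col 4: drop X → WIN!
col 5: drop X → no win
col 6: drop X → no win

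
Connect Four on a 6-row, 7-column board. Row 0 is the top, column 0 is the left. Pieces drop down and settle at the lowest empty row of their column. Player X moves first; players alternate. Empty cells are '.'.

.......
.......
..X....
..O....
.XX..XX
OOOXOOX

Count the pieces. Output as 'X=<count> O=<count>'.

X=7 O=6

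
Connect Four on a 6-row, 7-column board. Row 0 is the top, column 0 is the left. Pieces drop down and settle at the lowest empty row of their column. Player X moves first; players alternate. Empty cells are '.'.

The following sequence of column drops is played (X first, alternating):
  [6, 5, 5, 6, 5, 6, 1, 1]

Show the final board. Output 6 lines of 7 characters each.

Answer: .......
.......
.......
.....XO
.O...XO
.X...OX

Derivation:
Move 1: X drops in col 6, lands at row 5
Move 2: O drops in col 5, lands at row 5
Move 3: X drops in col 5, lands at row 4
Move 4: O drops in col 6, lands at row 4
Move 5: X drops in col 5, lands at row 3
Move 6: O drops in col 6, lands at row 3
Move 7: X drops in col 1, lands at row 5
Move 8: O drops in col 1, lands at row 4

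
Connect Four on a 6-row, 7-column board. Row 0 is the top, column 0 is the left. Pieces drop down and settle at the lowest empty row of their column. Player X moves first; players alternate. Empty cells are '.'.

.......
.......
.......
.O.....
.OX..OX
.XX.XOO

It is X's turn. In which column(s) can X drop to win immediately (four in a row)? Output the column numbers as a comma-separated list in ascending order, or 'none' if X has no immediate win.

col 0: drop X → no win
col 1: drop X → no win
col 2: drop X → no win
col 3: drop X → WIN!
col 4: drop X → no win
col 5: drop X → no win
col 6: drop X → no win

Answer: 3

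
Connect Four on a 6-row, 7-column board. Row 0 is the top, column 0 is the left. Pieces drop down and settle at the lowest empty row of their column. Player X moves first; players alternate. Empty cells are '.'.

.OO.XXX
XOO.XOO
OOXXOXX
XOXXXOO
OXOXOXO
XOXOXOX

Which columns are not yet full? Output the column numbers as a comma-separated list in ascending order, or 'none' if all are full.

Answer: 0,3

Derivation:
col 0: top cell = '.' → open
col 1: top cell = 'O' → FULL
col 2: top cell = 'O' → FULL
col 3: top cell = '.' → open
col 4: top cell = 'X' → FULL
col 5: top cell = 'X' → FULL
col 6: top cell = 'X' → FULL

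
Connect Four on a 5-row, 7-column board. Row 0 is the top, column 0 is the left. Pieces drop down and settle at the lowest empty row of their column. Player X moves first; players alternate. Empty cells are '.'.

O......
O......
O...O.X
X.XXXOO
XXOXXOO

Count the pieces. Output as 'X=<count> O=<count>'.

X=9 O=9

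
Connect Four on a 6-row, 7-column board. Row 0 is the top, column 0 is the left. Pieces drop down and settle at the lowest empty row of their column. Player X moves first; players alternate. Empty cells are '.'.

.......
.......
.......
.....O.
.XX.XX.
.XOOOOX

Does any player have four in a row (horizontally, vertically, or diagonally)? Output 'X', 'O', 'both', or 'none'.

O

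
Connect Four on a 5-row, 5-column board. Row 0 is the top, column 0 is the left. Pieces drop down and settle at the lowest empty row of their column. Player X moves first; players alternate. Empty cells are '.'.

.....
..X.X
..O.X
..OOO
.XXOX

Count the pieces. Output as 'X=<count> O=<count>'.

X=6 O=5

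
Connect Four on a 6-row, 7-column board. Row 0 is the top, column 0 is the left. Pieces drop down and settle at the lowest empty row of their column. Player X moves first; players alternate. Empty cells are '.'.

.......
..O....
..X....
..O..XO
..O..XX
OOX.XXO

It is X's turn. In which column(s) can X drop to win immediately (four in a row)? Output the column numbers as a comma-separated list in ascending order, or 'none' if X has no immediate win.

Answer: 3,5

Derivation:
col 0: drop X → no win
col 1: drop X → no win
col 2: drop X → no win
col 3: drop X → WIN!
col 4: drop X → no win
col 5: drop X → WIN!
col 6: drop X → no win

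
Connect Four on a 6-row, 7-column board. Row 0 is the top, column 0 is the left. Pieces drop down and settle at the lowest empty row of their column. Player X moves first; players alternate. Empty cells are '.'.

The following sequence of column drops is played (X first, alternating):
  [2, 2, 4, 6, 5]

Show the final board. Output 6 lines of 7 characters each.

Move 1: X drops in col 2, lands at row 5
Move 2: O drops in col 2, lands at row 4
Move 3: X drops in col 4, lands at row 5
Move 4: O drops in col 6, lands at row 5
Move 5: X drops in col 5, lands at row 5

Answer: .......
.......
.......
.......
..O....
..X.XXO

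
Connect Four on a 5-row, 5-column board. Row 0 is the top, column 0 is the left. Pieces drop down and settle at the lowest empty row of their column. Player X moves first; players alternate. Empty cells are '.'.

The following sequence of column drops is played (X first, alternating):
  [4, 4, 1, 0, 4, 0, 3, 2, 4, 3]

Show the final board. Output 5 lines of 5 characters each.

Answer: .....
....X
....X
O..OO
OXOXX

Derivation:
Move 1: X drops in col 4, lands at row 4
Move 2: O drops in col 4, lands at row 3
Move 3: X drops in col 1, lands at row 4
Move 4: O drops in col 0, lands at row 4
Move 5: X drops in col 4, lands at row 2
Move 6: O drops in col 0, lands at row 3
Move 7: X drops in col 3, lands at row 4
Move 8: O drops in col 2, lands at row 4
Move 9: X drops in col 4, lands at row 1
Move 10: O drops in col 3, lands at row 3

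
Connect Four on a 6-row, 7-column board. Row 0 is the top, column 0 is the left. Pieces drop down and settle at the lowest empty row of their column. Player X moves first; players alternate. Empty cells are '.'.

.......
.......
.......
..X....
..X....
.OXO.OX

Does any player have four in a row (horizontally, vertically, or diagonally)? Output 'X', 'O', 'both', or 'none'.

none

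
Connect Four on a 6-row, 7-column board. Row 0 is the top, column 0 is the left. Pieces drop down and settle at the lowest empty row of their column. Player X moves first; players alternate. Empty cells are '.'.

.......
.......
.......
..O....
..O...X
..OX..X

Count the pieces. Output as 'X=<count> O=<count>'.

X=3 O=3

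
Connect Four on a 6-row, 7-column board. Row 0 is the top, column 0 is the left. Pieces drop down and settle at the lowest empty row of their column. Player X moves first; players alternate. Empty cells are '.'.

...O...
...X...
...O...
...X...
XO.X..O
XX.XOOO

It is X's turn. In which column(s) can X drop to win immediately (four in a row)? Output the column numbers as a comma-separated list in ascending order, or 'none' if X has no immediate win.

col 0: drop X → no win
col 1: drop X → no win
col 2: drop X → WIN!
col 4: drop X → no win
col 5: drop X → no win
col 6: drop X → no win

Answer: 2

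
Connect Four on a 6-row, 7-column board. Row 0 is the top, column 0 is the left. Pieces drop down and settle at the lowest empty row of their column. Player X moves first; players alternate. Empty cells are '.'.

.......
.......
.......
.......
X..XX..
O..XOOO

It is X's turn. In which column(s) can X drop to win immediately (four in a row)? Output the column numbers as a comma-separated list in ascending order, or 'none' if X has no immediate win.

col 0: drop X → no win
col 1: drop X → no win
col 2: drop X → no win
col 3: drop X → no win
col 4: drop X → no win
col 5: drop X → no win
col 6: drop X → no win

Answer: none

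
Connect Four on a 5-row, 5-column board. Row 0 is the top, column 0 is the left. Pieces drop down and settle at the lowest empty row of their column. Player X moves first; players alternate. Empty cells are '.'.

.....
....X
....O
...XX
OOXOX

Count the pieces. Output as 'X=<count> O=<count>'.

X=5 O=4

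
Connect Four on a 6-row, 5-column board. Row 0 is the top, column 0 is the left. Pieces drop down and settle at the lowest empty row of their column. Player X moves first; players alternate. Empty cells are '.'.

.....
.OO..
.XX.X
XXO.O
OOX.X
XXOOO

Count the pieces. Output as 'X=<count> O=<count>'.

X=9 O=9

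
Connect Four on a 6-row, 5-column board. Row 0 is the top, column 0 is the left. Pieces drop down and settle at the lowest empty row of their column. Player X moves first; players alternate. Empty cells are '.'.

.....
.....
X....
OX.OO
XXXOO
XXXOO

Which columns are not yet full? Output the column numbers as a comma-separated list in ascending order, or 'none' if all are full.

Answer: 0,1,2,3,4

Derivation:
col 0: top cell = '.' → open
col 1: top cell = '.' → open
col 2: top cell = '.' → open
col 3: top cell = '.' → open
col 4: top cell = '.' → open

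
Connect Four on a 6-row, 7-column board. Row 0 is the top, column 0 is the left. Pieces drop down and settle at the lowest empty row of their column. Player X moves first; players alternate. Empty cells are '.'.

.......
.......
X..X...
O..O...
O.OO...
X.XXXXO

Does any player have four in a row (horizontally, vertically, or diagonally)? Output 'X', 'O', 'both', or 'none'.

X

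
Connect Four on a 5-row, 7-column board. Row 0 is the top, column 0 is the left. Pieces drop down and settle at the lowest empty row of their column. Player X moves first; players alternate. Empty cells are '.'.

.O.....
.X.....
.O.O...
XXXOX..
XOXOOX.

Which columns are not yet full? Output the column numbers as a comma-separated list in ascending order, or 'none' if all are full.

Answer: 0,2,3,4,5,6

Derivation:
col 0: top cell = '.' → open
col 1: top cell = 'O' → FULL
col 2: top cell = '.' → open
col 3: top cell = '.' → open
col 4: top cell = '.' → open
col 5: top cell = '.' → open
col 6: top cell = '.' → open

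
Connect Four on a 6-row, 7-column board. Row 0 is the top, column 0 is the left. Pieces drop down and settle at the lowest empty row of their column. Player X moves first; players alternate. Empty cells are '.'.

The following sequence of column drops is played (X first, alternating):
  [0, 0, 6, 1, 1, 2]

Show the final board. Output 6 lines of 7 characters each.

Answer: .......
.......
.......
.......
OX.....
XOO...X

Derivation:
Move 1: X drops in col 0, lands at row 5
Move 2: O drops in col 0, lands at row 4
Move 3: X drops in col 6, lands at row 5
Move 4: O drops in col 1, lands at row 5
Move 5: X drops in col 1, lands at row 4
Move 6: O drops in col 2, lands at row 5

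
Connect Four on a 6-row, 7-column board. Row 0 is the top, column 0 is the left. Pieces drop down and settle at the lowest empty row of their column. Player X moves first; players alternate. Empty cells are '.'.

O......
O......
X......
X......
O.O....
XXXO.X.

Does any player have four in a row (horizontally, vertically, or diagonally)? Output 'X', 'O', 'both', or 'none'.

none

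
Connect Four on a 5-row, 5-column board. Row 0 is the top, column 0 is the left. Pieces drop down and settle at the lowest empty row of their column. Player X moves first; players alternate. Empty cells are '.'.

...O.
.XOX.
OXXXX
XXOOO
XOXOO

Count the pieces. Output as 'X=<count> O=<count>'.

X=10 O=9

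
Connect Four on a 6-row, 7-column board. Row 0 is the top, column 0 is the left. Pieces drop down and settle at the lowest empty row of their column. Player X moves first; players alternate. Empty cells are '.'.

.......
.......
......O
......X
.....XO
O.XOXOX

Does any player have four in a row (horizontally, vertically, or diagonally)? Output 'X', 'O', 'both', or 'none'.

none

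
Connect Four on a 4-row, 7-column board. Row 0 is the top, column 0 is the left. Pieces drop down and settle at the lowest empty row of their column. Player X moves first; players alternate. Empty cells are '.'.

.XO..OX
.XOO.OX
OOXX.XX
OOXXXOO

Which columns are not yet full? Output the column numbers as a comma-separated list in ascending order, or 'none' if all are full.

Answer: 0,3,4

Derivation:
col 0: top cell = '.' → open
col 1: top cell = 'X' → FULL
col 2: top cell = 'O' → FULL
col 3: top cell = '.' → open
col 4: top cell = '.' → open
col 5: top cell = 'O' → FULL
col 6: top cell = 'X' → FULL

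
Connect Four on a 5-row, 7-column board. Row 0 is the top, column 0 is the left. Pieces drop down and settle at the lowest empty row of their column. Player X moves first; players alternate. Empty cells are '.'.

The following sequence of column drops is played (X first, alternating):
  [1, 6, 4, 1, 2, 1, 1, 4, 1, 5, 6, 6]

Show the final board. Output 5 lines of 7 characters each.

Answer: .X.....
.X.....
.O....O
.O..O.X
.XX.XOO

Derivation:
Move 1: X drops in col 1, lands at row 4
Move 2: O drops in col 6, lands at row 4
Move 3: X drops in col 4, lands at row 4
Move 4: O drops in col 1, lands at row 3
Move 5: X drops in col 2, lands at row 4
Move 6: O drops in col 1, lands at row 2
Move 7: X drops in col 1, lands at row 1
Move 8: O drops in col 4, lands at row 3
Move 9: X drops in col 1, lands at row 0
Move 10: O drops in col 5, lands at row 4
Move 11: X drops in col 6, lands at row 3
Move 12: O drops in col 6, lands at row 2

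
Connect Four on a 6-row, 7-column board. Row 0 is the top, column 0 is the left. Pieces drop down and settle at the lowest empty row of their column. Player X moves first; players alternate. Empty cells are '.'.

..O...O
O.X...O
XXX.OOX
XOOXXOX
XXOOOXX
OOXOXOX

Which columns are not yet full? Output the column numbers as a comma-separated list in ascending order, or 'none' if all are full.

Answer: 0,1,3,4,5

Derivation:
col 0: top cell = '.' → open
col 1: top cell = '.' → open
col 2: top cell = 'O' → FULL
col 3: top cell = '.' → open
col 4: top cell = '.' → open
col 5: top cell = '.' → open
col 6: top cell = 'O' → FULL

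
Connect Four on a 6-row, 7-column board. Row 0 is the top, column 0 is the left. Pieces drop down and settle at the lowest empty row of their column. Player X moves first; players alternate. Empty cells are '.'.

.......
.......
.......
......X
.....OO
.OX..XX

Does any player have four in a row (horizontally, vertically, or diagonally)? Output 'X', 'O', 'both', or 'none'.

none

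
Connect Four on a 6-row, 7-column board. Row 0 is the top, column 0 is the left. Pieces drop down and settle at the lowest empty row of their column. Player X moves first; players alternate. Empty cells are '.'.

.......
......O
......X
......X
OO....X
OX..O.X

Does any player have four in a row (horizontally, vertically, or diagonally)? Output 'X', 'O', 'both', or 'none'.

X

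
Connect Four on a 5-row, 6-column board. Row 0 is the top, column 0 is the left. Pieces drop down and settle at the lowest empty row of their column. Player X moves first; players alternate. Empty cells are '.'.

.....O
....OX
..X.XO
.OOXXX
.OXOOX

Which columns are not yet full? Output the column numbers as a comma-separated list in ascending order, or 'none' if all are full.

Answer: 0,1,2,3,4

Derivation:
col 0: top cell = '.' → open
col 1: top cell = '.' → open
col 2: top cell = '.' → open
col 3: top cell = '.' → open
col 4: top cell = '.' → open
col 5: top cell = 'O' → FULL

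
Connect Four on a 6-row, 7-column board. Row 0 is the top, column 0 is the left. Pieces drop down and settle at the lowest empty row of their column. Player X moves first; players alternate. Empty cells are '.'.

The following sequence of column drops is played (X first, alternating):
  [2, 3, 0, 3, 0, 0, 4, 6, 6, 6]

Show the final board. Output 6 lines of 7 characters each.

Move 1: X drops in col 2, lands at row 5
Move 2: O drops in col 3, lands at row 5
Move 3: X drops in col 0, lands at row 5
Move 4: O drops in col 3, lands at row 4
Move 5: X drops in col 0, lands at row 4
Move 6: O drops in col 0, lands at row 3
Move 7: X drops in col 4, lands at row 5
Move 8: O drops in col 6, lands at row 5
Move 9: X drops in col 6, lands at row 4
Move 10: O drops in col 6, lands at row 3

Answer: .......
.......
.......
O.....O
X..O..X
X.XOX.O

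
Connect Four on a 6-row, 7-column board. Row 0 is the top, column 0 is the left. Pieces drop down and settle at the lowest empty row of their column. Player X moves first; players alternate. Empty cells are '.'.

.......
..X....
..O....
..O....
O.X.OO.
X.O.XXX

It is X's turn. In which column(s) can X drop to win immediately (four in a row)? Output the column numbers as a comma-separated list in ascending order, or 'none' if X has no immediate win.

col 0: drop X → no win
col 1: drop X → no win
col 2: drop X → no win
col 3: drop X → WIN!
col 4: drop X → no win
col 5: drop X → no win
col 6: drop X → no win

Answer: 3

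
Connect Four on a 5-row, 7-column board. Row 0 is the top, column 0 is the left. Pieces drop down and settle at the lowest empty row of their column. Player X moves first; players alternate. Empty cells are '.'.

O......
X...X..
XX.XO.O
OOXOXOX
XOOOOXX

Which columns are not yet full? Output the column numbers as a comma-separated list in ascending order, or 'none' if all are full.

Answer: 1,2,3,4,5,6

Derivation:
col 0: top cell = 'O' → FULL
col 1: top cell = '.' → open
col 2: top cell = '.' → open
col 3: top cell = '.' → open
col 4: top cell = '.' → open
col 5: top cell = '.' → open
col 6: top cell = '.' → open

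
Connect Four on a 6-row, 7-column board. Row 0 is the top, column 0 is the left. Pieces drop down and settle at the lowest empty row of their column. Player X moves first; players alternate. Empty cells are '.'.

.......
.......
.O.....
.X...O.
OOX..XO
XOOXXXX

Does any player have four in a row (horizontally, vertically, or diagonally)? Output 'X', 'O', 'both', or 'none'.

X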